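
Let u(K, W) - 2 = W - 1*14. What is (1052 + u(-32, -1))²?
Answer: 1079521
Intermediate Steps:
u(K, W) = -12 + W (u(K, W) = 2 + (W - 1*14) = 2 + (W - 14) = 2 + (-14 + W) = -12 + W)
(1052 + u(-32, -1))² = (1052 + (-12 - 1))² = (1052 - 13)² = 1039² = 1079521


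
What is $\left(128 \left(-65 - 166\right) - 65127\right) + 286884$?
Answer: $192189$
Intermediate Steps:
$\left(128 \left(-65 - 166\right) - 65127\right) + 286884 = \left(128 \left(-231\right) - 65127\right) + 286884 = \left(-29568 - 65127\right) + 286884 = -94695 + 286884 = 192189$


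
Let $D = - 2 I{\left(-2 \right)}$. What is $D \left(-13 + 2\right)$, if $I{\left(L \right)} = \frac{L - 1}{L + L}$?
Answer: $\frac{33}{2} \approx 16.5$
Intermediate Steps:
$I{\left(L \right)} = \frac{-1 + L}{2 L}$
$D = - \frac{3}{2}$ ($D = - 2 \frac{-1 - 2}{2 \left(-2\right)} = - 2 \cdot \frac{1}{2} \left(- \frac{1}{2}\right) \left(-3\right) = \left(-2\right) \frac{3}{4} = - \frac{3}{2} \approx -1.5$)
$D \left(-13 + 2\right) = - \frac{3 \left(-13 + 2\right)}{2} = \left(- \frac{3}{2}\right) \left(-11\right) = \frac{33}{2}$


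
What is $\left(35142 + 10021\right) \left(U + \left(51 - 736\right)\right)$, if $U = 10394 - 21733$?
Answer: $-543039912$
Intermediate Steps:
$U = -11339$ ($U = 10394 - 21733 = -11339$)
$\left(35142 + 10021\right) \left(U + \left(51 - 736\right)\right) = \left(35142 + 10021\right) \left(-11339 + \left(51 - 736\right)\right) = 45163 \left(-11339 + \left(51 - 736\right)\right) = 45163 \left(-11339 - 685\right) = 45163 \left(-12024\right) = -543039912$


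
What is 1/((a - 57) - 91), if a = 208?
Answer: 1/60 ≈ 0.016667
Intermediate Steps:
1/((a - 57) - 91) = 1/((208 - 57) - 91) = 1/(151 - 91) = 1/60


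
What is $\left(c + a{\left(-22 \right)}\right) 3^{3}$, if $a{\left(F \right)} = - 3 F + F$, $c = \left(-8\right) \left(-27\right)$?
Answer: $7020$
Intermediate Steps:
$c = 216$
$a{\left(F \right)} = - 2 F$
$\left(c + a{\left(-22 \right)}\right) 3^{3} = \left(216 - -44\right) 3^{3} = \left(216 + 44\right) 27 = 260 \cdot 27 = 7020$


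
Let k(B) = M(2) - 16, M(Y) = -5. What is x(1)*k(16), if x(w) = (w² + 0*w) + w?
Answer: -42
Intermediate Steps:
x(w) = w + w² (x(w) = (w² + 0) + w = w² + w = w + w²)
k(B) = -21 (k(B) = -5 - 16 = -21)
x(1)*k(16) = (1*(1 + 1))*(-21) = (1*2)*(-21) = 2*(-21) = -42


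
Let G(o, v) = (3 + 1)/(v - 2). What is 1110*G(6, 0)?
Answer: -2220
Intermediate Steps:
G(o, v) = 4/(-2 + v)
1110*G(6, 0) = 1110*(4/(-2 + 0)) = 1110*(4/(-2)) = 1110*(4*(-½)) = 1110*(-2) = -2220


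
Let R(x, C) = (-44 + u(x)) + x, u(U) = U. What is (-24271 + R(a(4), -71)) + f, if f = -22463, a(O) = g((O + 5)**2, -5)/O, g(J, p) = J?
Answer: -93475/2 ≈ -46738.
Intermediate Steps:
a(O) = (5 + O)**2/O (a(O) = (O + 5)**2/O = (5 + O)**2/O)
R(x, C) = -44 + 2*x (R(x, C) = (-44 + x) + x = -44 + 2*x)
(-24271 + R(a(4), -71)) + f = (-24271 + (-44 + 2*((5 + 4)**2/4))) - 22463 = (-24271 + (-44 + 2*((1/4)*9**2))) - 22463 = (-24271 + (-44 + 2*((1/4)*81))) - 22463 = (-24271 + (-44 + 2*(81/4))) - 22463 = (-24271 + (-44 + 81/2)) - 22463 = (-24271 - 7/2) - 22463 = -48549/2 - 22463 = -93475/2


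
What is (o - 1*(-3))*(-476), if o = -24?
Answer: 9996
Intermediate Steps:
(o - 1*(-3))*(-476) = (-24 - 1*(-3))*(-476) = (-24 + 3)*(-476) = -21*(-476) = 9996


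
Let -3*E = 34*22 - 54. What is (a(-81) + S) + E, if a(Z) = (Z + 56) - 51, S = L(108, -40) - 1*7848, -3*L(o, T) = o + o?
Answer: -24682/3 ≈ -8227.3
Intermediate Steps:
L(o, T) = -2*o/3 (L(o, T) = -(o + o)/3 = -2*o/3)
E = -694/3 (E = -(34*22 - 54)/3 = -(748 - 54)/3 = -1/3*694 = -694/3 ≈ -231.33)
S = -7920 (S = -2/3*108 - 1*7848 = -72 - 7848 = -7920)
a(Z) = 5 + Z (a(Z) = (56 + Z) - 51 = 5 + Z)
(a(-81) + S) + E = ((5 - 81) - 7920) - 694/3 = (-76 - 7920) - 694/3 = -7996 - 694/3 = -24682/3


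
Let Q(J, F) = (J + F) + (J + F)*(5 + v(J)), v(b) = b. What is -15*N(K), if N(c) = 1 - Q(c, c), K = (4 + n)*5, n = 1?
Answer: 23235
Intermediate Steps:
K = 25 (K = (4 + 1)*5 = 5*5 = 25)
Q(J, F) = F + J + (5 + J)*(F + J) (Q(J, F) = (J + F) + (J + F)*(5 + J) = (F + J) + (F + J)*(5 + J) = (F + J) + (5 + J)*(F + J) = F + J + (5 + J)*(F + J))
N(c) = 1 - 12*c - 2*c² (N(c) = 1 - (c² + 6*c + 6*c + c*c) = 1 - (c² + 6*c + 6*c + c²) = 1 - (2*c² + 12*c) = 1 + (-12*c - 2*c²) = 1 - 12*c - 2*c²)
-15*N(K) = -15*(1 - 12*25 - 2*25²) = -15*(1 - 300 - 2*625) = -15*(1 - 300 - 1250) = -15*(-1549) = 23235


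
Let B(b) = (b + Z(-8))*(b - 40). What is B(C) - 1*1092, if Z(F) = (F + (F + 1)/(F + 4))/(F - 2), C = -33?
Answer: 10171/8 ≈ 1271.4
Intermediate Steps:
Z(F) = (F + (1 + F)/(4 + F))/(-2 + F)
B(b) = (-40 + b)*(5/8 + b) (B(b) = (b + (1 + (-8)² + 5*(-8))/(-8 + (-8)² + 2*(-8)))*(b - 40) = (b + (1 + 64 - 40)/(-8 + 64 - 16))*(-40 + b) = (b + 25/40)*(-40 + b) = (b + (1/40)*25)*(-40 + b) = (b + 5/8)*(-40 + b) = (5/8 + b)*(-40 + b) = (-40 + b)*(5/8 + b))
B(C) - 1*1092 = (-25 + (-33)² - 315/8*(-33)) - 1*1092 = (-25 + 1089 + 10395/8) - 1092 = 18907/8 - 1092 = 10171/8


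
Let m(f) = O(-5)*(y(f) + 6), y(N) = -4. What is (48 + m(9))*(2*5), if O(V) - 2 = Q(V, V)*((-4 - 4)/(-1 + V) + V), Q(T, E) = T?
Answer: 2660/3 ≈ 886.67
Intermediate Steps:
O(V) = 2 + V*(V - 8/(-1 + V)) (O(V) = 2 + V*((-4 - 4)/(-1 + V) + V) = 2 + V*(-8/(-1 + V) + V) = 2 + V*(V - 8/(-1 + V)))
m(f) = 122/3 (m(f) = ((-2 + (-5)³ - 1*(-5)² - 6*(-5))/(-1 - 5))*(-4 + 6) = ((-2 - 125 - 1*25 + 30)/(-6))*2 = -(-2 - 125 - 25 + 30)/6*2 = -⅙*(-122)*2 = (61/3)*2 = 122/3)
(48 + m(9))*(2*5) = (48 + 122/3)*(2*5) = (266/3)*10 = 2660/3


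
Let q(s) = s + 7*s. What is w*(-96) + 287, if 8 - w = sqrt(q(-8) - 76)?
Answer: -481 + 192*I*sqrt(35) ≈ -481.0 + 1135.9*I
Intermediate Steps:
q(s) = 8*s
w = 8 - 2*I*sqrt(35) (w = 8 - sqrt(8*(-8) - 76) = 8 - sqrt(-64 - 76) = 8 - sqrt(-140) = 8 - 2*I*sqrt(35) ≈ 8.0 - 11.832*I)
w*(-96) + 287 = (8 - 2*I*sqrt(35))*(-96) + 287 = (-768 + 192*I*sqrt(35)) + 287 = -481 + 192*I*sqrt(35)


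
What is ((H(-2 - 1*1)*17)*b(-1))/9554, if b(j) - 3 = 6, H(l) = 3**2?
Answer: 81/562 ≈ 0.14413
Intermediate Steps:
H(l) = 9
b(j) = 9 (b(j) = 3 + 6 = 9)
((H(-2 - 1*1)*17)*b(-1))/9554 = ((9*17)*9)/9554 = (153*9)*(1/9554) = 1377*(1/9554) = 81/562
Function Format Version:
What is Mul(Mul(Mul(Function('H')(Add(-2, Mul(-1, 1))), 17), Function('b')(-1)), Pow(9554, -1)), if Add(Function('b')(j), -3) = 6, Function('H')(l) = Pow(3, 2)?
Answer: Rational(81, 562) ≈ 0.14413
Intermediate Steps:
Function('H')(l) = 9
Function('b')(j) = 9 (Function('b')(j) = Add(3, 6) = 9)
Mul(Mul(Mul(Function('H')(Add(-2, Mul(-1, 1))), 17), Function('b')(-1)), Pow(9554, -1)) = Mul(Mul(Mul(9, 17), 9), Pow(9554, -1)) = Mul(Mul(153, 9), Rational(1, 9554)) = Mul(1377, Rational(1, 9554)) = Rational(81, 562)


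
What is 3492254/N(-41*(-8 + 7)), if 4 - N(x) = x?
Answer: -3492254/37 ≈ -94385.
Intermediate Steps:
N(x) = 4 - x
3492254/N(-41*(-8 + 7)) = 3492254/(4 - (-41)*(-8 + 7)) = 3492254/(4 - (-41)*(-1)) = 3492254/(4 - 1*41) = 3492254/(4 - 41) = 3492254/(-37) = 3492254*(-1/37) = -3492254/37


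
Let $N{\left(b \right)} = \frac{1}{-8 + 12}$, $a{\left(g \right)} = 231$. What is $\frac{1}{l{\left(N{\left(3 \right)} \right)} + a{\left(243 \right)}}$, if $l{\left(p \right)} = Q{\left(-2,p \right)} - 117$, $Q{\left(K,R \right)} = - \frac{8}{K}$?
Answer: $\frac{1}{118} \approx 0.0084746$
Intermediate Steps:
$N{\left(b \right)} = \frac{1}{4}$
$l{\left(p \right)} = -113$ ($l{\left(p \right)} = - \frac{8}{-2} - 117 = \left(-8\right) \left(- \frac{1}{2}\right) - 117 = 4 - 117 = -113$)
$\frac{1}{l{\left(N{\left(3 \right)} \right)} + a{\left(243 \right)}} = \frac{1}{-113 + 231} = \frac{1}{118}$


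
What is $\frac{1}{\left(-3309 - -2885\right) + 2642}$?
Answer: $\frac{1}{2218} \approx 0.00045086$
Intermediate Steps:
$\frac{1}{\left(-3309 - -2885\right) + 2642} = \frac{1}{\left(-3309 + 2885\right) + 2642} = \frac{1}{-424 + 2642} = \frac{1}{2218}$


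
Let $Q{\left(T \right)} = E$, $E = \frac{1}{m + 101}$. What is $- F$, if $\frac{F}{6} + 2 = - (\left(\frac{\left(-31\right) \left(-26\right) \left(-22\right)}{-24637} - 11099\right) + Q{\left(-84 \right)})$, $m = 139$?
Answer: $- \frac{65610949043}{985480} \approx -66578.0$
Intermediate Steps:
$E = \frac{1}{240}$ ($E = \frac{1}{139 + 101} = \frac{1}{240} \approx 0.0041667$)
$Q{\left(T \right)} = \frac{1}{240}$
$F = \frac{65610949043}{985480}$ ($F = -12 + 6 \left(- (\left(\frac{\left(-31\right) \left(-26\right) \left(-22\right)}{-24637} - 11099\right) + \frac{1}{240})\right) = -12 + 6 \left(- (\left(806 \left(-22\right) \left(- \frac{1}{24637}\right) - 11099\right) + \frac{1}{240})\right) = -12 + 6 \left(- (\left(\left(-17732\right) \left(- \frac{1}{24637}\right) - 11099\right) + \frac{1}{240})\right) = -12 + 6 \left(- (\left(\frac{17732}{24637} - 11099\right) + \frac{1}{240})\right) = -12 + 6 \left(- (- \frac{273428331}{24637} + \frac{1}{240})\right) = -12 + 6 \left(\left(-1\right) \left(- \frac{65622774803}{5912880}\right)\right) = -12 + 6 \cdot \frac{65622774803}{5912880} = -12 + \frac{65622774803}{985480} = \frac{65610949043}{985480} \approx 66578.0$)
$- F = \left(-1\right) \frac{65610949043}{985480} = - \frac{65610949043}{985480}$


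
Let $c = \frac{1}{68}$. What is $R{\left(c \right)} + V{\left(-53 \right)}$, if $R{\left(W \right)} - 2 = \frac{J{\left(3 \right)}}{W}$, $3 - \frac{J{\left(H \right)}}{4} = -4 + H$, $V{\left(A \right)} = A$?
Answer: $1037$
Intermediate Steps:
$c = \frac{1}{68} \approx 0.014706$
$J{\left(H \right)} = 28 - 4 H$ ($J{\left(H \right)} = 12 - 4 \left(-4 + H\right) = 12 - \left(-16 + 4 H\right) = 28 - 4 H$)
$R{\left(W \right)} = 2 + \frac{16}{W}$ ($R{\left(W \right)} = 2 + \frac{28 - 12}{W} = 2 + \frac{16}{W}$)
$R{\left(c \right)} + V{\left(-53 \right)} = \left(2 + 16 \frac{1}{\frac{1}{68}}\right) - 53 = \left(2 + 16 \cdot 68\right) - 53 = \left(2 + 1088\right) - 53 = 1090 - 53 = 1037$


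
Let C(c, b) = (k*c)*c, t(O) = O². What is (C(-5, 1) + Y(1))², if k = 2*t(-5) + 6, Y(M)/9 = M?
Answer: 1985281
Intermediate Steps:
Y(M) = 9*M
k = 56 (k = 2*(-5)² + 6 = 2*25 + 6 = 50 + 6 = 56)
C(c, b) = 56*c² (C(c, b) = (56*c)*c = 56*c²)
(C(-5, 1) + Y(1))² = (56*(-5)² + 9*1)² = (56*25 + 9)² = (1400 + 9)² = 1409² = 1985281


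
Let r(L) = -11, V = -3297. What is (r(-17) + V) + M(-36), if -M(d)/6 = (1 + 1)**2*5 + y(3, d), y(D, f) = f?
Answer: -3212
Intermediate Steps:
M(d) = -120 - 6*d (M(d) = -6*((1 + 1)**2*5 + d) = -6*(2**2*5 + d) = -6*(4*5 + d) = -6*(20 + d) = -120 - 6*d)
(r(-17) + V) + M(-36) = (-11 - 3297) + (-120 - 6*(-36)) = -3308 + (-120 + 216) = -3308 + 96 = -3212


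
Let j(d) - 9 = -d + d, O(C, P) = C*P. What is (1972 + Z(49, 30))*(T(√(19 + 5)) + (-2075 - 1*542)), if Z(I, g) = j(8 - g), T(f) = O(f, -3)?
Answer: -5184277 - 11886*√6 ≈ -5.2134e+6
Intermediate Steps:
T(f) = -3*f (T(f) = f*(-3) = -3*f)
j(d) = 9 (j(d) = 9 + (-d + d) = 9 + 0 = 9)
Z(I, g) = 9
(1972 + Z(49, 30))*(T(√(19 + 5)) + (-2075 - 1*542)) = (1972 + 9)*(-3*√(19 + 5) + (-2075 - 1*542)) = 1981*(-6*√6 + (-2075 - 542)) = 1981*(-6*√6 - 2617) = 1981*(-2617 - 6*√6) = -5184277 - 11886*√6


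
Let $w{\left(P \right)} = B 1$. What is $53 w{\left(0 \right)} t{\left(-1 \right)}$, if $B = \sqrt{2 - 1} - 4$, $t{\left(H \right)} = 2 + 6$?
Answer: $-1272$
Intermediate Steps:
$t{\left(H \right)} = 8$
$B = -3$ ($B = \sqrt{1} - 4 = 1 - 4 = -3$)
$w{\left(P \right)} = -3$ ($w{\left(P \right)} = \left(-3\right) 1 = -3$)
$53 w{\left(0 \right)} t{\left(-1 \right)} = 53 \left(-3\right) 8 = \left(-159\right) 8 = -1272$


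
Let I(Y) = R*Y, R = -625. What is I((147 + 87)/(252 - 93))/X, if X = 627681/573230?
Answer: -9314987500/11089031 ≈ -840.02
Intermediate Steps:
X = 627681/573230 (X = 627681*(1/573230) = 627681/573230 ≈ 1.0950)
I(Y) = -625*Y
I((147 + 87)/(252 - 93))/X = (-625*(147 + 87)/(252 - 93))/(627681/573230) = -146250/159*(573230/627681) = -625*78/53*(573230/627681) = -48750/53*573230/627681 = -9314987500/11089031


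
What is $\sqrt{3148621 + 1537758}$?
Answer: $\sqrt{4686379} \approx 2164.8$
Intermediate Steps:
$\sqrt{3148621 + 1537758} = \sqrt{4686379}$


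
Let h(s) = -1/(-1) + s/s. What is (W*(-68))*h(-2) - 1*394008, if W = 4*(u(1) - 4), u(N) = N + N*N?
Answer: -392920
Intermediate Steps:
h(s) = 2 (h(s) = -1*(-1) + 1 = 1 + 1 = 2)
u(N) = N + N²
W = -8 (W = 4*(1*(1 + 1) - 4) = 4*(1*2 - 4) = 4*(2 - 4) = 4*(-2) = -8)
(W*(-68))*h(-2) - 1*394008 = -8*(-68)*2 - 1*394008 = 544*2 - 394008 = 1088 - 394008 = -392920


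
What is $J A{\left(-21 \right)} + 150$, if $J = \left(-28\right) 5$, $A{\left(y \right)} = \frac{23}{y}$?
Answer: $\frac{910}{3} \approx 303.33$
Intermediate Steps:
$J = -140$
$J A{\left(-21 \right)} + 150 = - 140 \frac{23}{-21} + 150 = - 140 \cdot 23 \left(- \frac{1}{21}\right) + 150 = \left(-140\right) \left(- \frac{23}{21}\right) + 150 = \frac{460}{3} + 150 = \frac{910}{3}$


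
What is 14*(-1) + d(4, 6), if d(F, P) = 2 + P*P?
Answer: 24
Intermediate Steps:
d(F, P) = 2 + P²
14*(-1) + d(4, 6) = 14*(-1) + (2 + 6²) = -14 + (2 + 36) = -14 + 38 = 24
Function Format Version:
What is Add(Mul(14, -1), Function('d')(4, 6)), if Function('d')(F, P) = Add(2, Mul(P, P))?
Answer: 24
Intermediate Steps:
Function('d')(F, P) = Add(2, Pow(P, 2))
Add(Mul(14, -1), Function('d')(4, 6)) = Add(Mul(14, -1), Add(2, Pow(6, 2))) = Add(-14, Add(2, 36)) = Add(-14, 38) = 24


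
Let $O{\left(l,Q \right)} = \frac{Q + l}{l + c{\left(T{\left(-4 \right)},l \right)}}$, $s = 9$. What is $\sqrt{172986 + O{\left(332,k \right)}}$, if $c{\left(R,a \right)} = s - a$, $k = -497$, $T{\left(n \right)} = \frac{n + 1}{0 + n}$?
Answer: $\frac{\sqrt{1556709}}{3} \approx 415.89$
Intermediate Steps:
$T{\left(n \right)} = \frac{1 + n}{n}$
$c{\left(R,a \right)} = 9 - a$
$O{\left(l,Q \right)} = \frac{Q}{9} + \frac{l}{9}$ ($O{\left(l,Q \right)} = \frac{Q + l}{l - \left(-9 + l\right)} = \frac{Q + l}{9} = \left(Q + l\right) \frac{1}{9} = \frac{Q}{9} + \frac{l}{9}$)
$\sqrt{172986 + O{\left(332,k \right)}} = \sqrt{172986 + \left(\frac{1}{9} \left(-497\right) + \frac{1}{9} \cdot 332\right)} = \sqrt{172986 + \left(- \frac{497}{9} + \frac{332}{9}\right)} = \sqrt{172986 - \frac{55}{3}} = \sqrt{\frac{518903}{3}} = \frac{\sqrt{1556709}}{3}$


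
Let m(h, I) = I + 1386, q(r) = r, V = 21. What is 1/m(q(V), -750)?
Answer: 1/636 ≈ 0.0015723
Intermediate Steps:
m(h, I) = 1386 + I
1/m(q(V), -750) = 1/(1386 - 750) = 1/636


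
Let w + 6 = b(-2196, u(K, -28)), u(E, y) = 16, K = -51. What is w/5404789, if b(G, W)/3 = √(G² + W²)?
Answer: -6/5404789 + 12*√301417/5404789 ≈ 0.0012178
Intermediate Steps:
b(G, W) = 3*√(G² + W²)
w = -6 + 12*√301417 (w = -6 + 3*√((-2196)² + 16²) = -6 + 3*√(4822416 + 256) = -6 + 3*√4822672 = -6 + 3*(4*√301417) = -6 + 12*√301417 ≈ 6582.2)
w/5404789 = (-6 + 12*√301417)/5404789 = (-6 + 12*√301417)*(1/5404789) = -6/5404789 + 12*√301417/5404789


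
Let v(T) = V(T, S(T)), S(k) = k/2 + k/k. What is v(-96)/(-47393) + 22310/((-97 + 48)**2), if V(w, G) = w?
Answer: 1057568326/113790593 ≈ 9.2940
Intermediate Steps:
S(k) = 1 + k/2 (S(k) = k*(1/2) + 1 = k/2 + 1 = 1 + k/2)
v(T) = T
v(-96)/(-47393) + 22310/((-97 + 48)**2) = -96/(-47393) + 22310/((-97 + 48)**2) = -96*(-1/47393) + 22310/((-49)**2) = 96/47393 + 22310/2401 = 1057568326/113790593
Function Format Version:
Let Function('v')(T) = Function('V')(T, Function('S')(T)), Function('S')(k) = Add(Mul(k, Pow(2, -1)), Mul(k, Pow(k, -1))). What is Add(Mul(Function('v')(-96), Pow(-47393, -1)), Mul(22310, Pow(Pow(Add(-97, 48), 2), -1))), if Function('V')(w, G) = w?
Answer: Rational(1057568326, 113790593) ≈ 9.2940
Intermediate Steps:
Function('S')(k) = Add(1, Mul(Rational(1, 2), k)) (Function('S')(k) = Add(Mul(k, Rational(1, 2)), 1) = Add(Mul(Rational(1, 2), k), 1) = Add(1, Mul(Rational(1, 2), k)))
Function('v')(T) = T
Add(Mul(Function('v')(-96), Pow(-47393, -1)), Mul(22310, Pow(Pow(Add(-97, 48), 2), -1))) = Add(Mul(-96, Pow(-47393, -1)), Mul(22310, Pow(Pow(Add(-97, 48), 2), -1))) = Add(Mul(-96, Rational(-1, 47393)), Mul(22310, Pow(Pow(-49, 2), -1))) = Add(Rational(96, 47393), Mul(22310, Pow(2401, -1))) = Add(Rational(96, 47393), Mul(22310, Rational(1, 2401))) = Add(Rational(96, 47393), Rational(22310, 2401)) = Rational(1057568326, 113790593)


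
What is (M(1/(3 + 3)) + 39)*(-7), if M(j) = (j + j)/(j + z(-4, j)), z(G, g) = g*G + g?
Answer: -266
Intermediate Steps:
z(G, g) = g + G*g (z(G, g) = G*g + g = g + G*g)
M(j) = -1 (M(j) = (j + j)/(j + j*(1 - 4)) = (2*j)/(j + j*(-3)) = (2*j)/(j - 3*j) = (2*j)/((-2*j)) = (2*j)*(-1/(2*j)) = -1)
(M(1/(3 + 3)) + 39)*(-7) = (-1 + 39)*(-7) = 38*(-7) = -266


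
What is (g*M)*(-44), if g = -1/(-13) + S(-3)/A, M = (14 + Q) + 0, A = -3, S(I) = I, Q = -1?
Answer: -616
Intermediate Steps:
M = 13 (M = (14 - 1) + 0 = 13 + 0 = 13)
g = 14/13 (g = -1/(-13) - 3/(-3) = -1*(-1/13) - 3*(-⅓) = 1/13 + 1 = 14/13 ≈ 1.0769)
(g*M)*(-44) = ((14/13)*13)*(-44) = 14*(-44) = -616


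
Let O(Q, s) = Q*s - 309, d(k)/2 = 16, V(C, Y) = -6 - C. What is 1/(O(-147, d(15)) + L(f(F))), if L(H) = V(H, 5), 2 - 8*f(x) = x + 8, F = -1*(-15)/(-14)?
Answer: -112/562059 ≈ -0.00019927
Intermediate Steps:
d(k) = 32 (d(k) = 2*16 = 32)
O(Q, s) = -309 + Q*s
F = -15/14 (F = 15*(-1/14) = -15/14 ≈ -1.0714)
f(x) = -3/4 - x/8 (f(x) = 1/4 - (x + 8)/8 = 1/4 - (8 + x)/8 = 1/4 + (-1 - x/8) = -3/4 - x/8)
L(H) = -6 - H
1/(O(-147, d(15)) + L(f(F))) = 1/((-309 - 147*32) + (-6 - (-3/4 - 1/8*(-15/14)))) = 1/((-309 - 4704) + (-6 - (-3/4 + 15/112))) = 1/(-5013 + (-6 - 1*(-69/112))) = 1/(-5013 + (-6 + 69/112)) = 1/(-5013 - 603/112) = 1/(-562059/112) = -112/562059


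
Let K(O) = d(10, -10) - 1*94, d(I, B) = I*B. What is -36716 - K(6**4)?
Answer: -36522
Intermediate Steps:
d(I, B) = B*I
K(O) = -194 (K(O) = -10*10 - 1*94 = -100 - 94 = -194)
-36716 - K(6**4) = -36716 - 1*(-194) = -36716 + 194 = -36522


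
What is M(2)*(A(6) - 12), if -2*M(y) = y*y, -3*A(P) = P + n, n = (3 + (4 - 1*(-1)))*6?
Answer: 60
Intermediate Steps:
n = 48 (n = (3 + (4 + 1))*6 = (3 + 5)*6 = 8*6 = 48)
A(P) = -16 - P/3 (A(P) = -(P + 48)/3 = -(48 + P)/3 = -16 - P/3)
M(y) = -y**2/2 (M(y) = -y*y/2 = -y**2/2)
M(2)*(A(6) - 12) = (-1/2*2**2)*((-16 - 1/3*6) - 12) = (-1/2*4)*((-16 - 2) - 12) = -2*(-18 - 12) = -2*(-30) = 60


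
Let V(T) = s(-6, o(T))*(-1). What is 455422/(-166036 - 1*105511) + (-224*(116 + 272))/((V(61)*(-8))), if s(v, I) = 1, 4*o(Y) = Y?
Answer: -2950542030/271547 ≈ -10866.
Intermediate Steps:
o(Y) = Y/4
V(T) = -1 (V(T) = 1*(-1) = -1)
455422/(-166036 - 1*105511) + (-224*(116 + 272))/((V(61)*(-8))) = 455422/(-166036 - 1*105511) + (-224*(116 + 272))/((-1*(-8))) = 455422/(-166036 - 105511) - 224*388/8 = 455422/(-271547) - 86912*1/8 = 455422*(-1/271547) - 10864 = -455422/271547 - 10864 = -2950542030/271547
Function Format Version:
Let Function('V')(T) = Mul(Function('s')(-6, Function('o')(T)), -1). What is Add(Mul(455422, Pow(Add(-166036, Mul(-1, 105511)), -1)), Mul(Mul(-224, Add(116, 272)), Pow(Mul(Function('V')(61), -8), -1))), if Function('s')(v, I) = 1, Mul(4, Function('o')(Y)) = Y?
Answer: Rational(-2950542030, 271547) ≈ -10866.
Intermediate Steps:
Function('o')(Y) = Mul(Rational(1, 4), Y)
Function('V')(T) = -1 (Function('V')(T) = Mul(1, -1) = -1)
Add(Mul(455422, Pow(Add(-166036, Mul(-1, 105511)), -1)), Mul(Mul(-224, Add(116, 272)), Pow(Mul(Function('V')(61), -8), -1))) = Add(Mul(455422, Pow(Add(-166036, Mul(-1, 105511)), -1)), Mul(Mul(-224, Add(116, 272)), Pow(Mul(-1, -8), -1))) = Add(Mul(455422, Pow(Add(-166036, -105511), -1)), Mul(Mul(-224, 388), Pow(8, -1))) = Add(Mul(455422, Pow(-271547, -1)), Mul(-86912, Rational(1, 8))) = Add(Mul(455422, Rational(-1, 271547)), -10864) = Add(Rational(-455422, 271547), -10864) = Rational(-2950542030, 271547)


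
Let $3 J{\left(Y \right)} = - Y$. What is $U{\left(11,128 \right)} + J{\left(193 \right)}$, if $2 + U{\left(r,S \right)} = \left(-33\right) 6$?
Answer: $- \frac{793}{3} \approx -264.33$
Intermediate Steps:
$J{\left(Y \right)} = - \frac{Y}{3}$ ($J{\left(Y \right)} = \frac{\left(-1\right) Y}{3} = - \frac{Y}{3}$)
$U{\left(r,S \right)} = -200$ ($U{\left(r,S \right)} = -2 - 198 = -200$)
$U{\left(11,128 \right)} + J{\left(193 \right)} = -200 - \frac{193}{3} = - \frac{793}{3}$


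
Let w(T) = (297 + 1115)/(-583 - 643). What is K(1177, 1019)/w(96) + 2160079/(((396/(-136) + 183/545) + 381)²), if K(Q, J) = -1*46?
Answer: 955076008842658391/17357330088683577 ≈ 55.024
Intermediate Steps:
K(Q, J) = -46
w(T) = -706/613 (w(T) = 1412/(-1226) = 1412*(-1/1226) = -706/613)
K(1177, 1019)/w(96) + 2160079/(((396/(-136) + 183/545) + 381)²) = -46/(-706/613) + 2160079/(((396/(-136) + 183/545) + 381)²) = -46*(-613/706) + 2160079/(((396*(-1/136) + 183*(1/545)) + 381)²) = 14099/353 + 2160079/(((-99/34 + 183/545) + 381)²) = 14099/353 + 2160079/((-47733/18530 + 381)²) = 14099/353 + 2160079/((7012197/18530)²) = 14099/353 + 2160079/(49170906766809/343360900) = 14099/353 + 2160079*(343360900/49170906766809) = 14099/353 + 741686669511100/49170906766809 = 955076008842658391/17357330088683577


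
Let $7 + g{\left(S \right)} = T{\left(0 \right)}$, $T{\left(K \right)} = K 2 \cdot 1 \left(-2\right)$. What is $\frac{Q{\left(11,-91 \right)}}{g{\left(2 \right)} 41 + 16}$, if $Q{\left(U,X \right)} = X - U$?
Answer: $\frac{102}{271} \approx 0.37638$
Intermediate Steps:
$T{\left(K \right)} = - 4 K$ ($T{\left(K \right)} = K 2 \left(-2\right) = K \left(-4\right) = - 4 K$)
$g{\left(S \right)} = -7$ ($g{\left(S \right)} = -7 - 0 = -7 + 0 = -7$)
$\frac{Q{\left(11,-91 \right)}}{g{\left(2 \right)} 41 + 16} = \frac{-91 - 11}{\left(-7\right) 41 + 16} = \frac{-91 - 11}{-287 + 16} = - \frac{102}{-271} = \left(-102\right) \left(- \frac{1}{271}\right) = \frac{102}{271}$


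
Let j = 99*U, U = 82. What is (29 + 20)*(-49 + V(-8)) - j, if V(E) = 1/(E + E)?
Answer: -168353/16 ≈ -10522.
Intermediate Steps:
V(E) = 1/(2*E)
j = 8118 (j = 99*82 = 8118)
(29 + 20)*(-49 + V(-8)) - j = (29 + 20)*(-49 + (½)/(-8)) - 1*8118 = 49*(-49 + (½)*(-⅛)) - 8118 = 49*(-49 - 1/16) - 8118 = 49*(-785/16) - 8118 = -38465/16 - 8118 = -168353/16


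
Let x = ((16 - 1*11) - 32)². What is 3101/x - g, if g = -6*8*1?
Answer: 38093/729 ≈ 52.254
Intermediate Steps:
g = -48 (g = -48*1 = -48)
x = 729 (x = ((16 - 11) - 32)² = (5 - 32)² = (-27)² = 729)
3101/x - g = 3101/729 - 1*(-48) = 3101*(1/729) + 48 = 3101/729 + 48 = 38093/729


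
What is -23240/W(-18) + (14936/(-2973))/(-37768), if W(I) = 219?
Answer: -36242819783/341531303 ≈ -106.12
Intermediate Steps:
-23240/W(-18) + (14936/(-2973))/(-37768) = -23240/219 + (14936/(-2973))/(-37768) = -23240*1/219 + (14936*(-1/2973))*(-1/37768) = -23240/219 - 14936/2973*(-1/37768) = -23240/219 + 1867/14035533 = -36242819783/341531303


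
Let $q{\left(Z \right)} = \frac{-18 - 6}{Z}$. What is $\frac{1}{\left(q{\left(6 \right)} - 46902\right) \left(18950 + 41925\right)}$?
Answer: $- \frac{1}{2855402750} \approx -3.5021 \cdot 10^{-10}$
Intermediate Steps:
$q{\left(Z \right)} = - \frac{24}{Z}$ ($q{\left(Z \right)} = \frac{-18 - 6}{Z} = - \frac{24}{Z}$)
$\frac{1}{\left(q{\left(6 \right)} - 46902\right) \left(18950 + 41925\right)} = \frac{1}{\left(- \frac{24}{6} - 46902\right) \left(18950 + 41925\right)} = \frac{1}{\left(\left(-24\right) \frac{1}{6} - 46902\right) 60875} = \frac{1}{\left(-4 - 46902\right) 60875} = \frac{1}{\left(-46906\right) 60875} = \frac{1}{-2855402750} = - \frac{1}{2855402750}$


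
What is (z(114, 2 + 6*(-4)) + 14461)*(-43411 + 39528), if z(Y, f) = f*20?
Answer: -54443543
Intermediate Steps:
z(Y, f) = 20*f
(z(114, 2 + 6*(-4)) + 14461)*(-43411 + 39528) = (20*(2 + 6*(-4)) + 14461)*(-43411 + 39528) = (20*(2 - 24) + 14461)*(-3883) = (20*(-22) + 14461)*(-3883) = (-440 + 14461)*(-3883) = 14021*(-3883) = -54443543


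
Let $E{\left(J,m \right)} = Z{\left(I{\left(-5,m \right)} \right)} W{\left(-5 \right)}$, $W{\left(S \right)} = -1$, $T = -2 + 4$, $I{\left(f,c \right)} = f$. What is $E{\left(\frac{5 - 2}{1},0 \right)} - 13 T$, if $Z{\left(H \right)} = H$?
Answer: $-21$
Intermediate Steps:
$T = 2$
$E{\left(J,m \right)} = 5$ ($E{\left(J,m \right)} = \left(-5\right) \left(-1\right) = 5$)
$E{\left(\frac{5 - 2}{1},0 \right)} - 13 T = 5 - 26 = -21$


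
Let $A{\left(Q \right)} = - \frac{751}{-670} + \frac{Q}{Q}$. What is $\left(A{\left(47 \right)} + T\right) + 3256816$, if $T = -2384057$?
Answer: $\frac{584749951}{670} \approx 8.7276 \cdot 10^{5}$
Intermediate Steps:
$A{\left(Q \right)} = \frac{1421}{670}$ ($A{\left(Q \right)} = \left(-751\right) \left(- \frac{1}{670}\right) + 1 = \frac{751}{670} + 1 = \frac{1421}{670}$)
$\left(A{\left(47 \right)} + T\right) + 3256816 = \left(\frac{1421}{670} - 2384057\right) + 3256816 = - \frac{1597316769}{670} + 3256816 = \frac{584749951}{670}$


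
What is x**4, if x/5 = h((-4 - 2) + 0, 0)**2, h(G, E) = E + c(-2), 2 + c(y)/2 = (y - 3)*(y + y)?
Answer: 1763193692160000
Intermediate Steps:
c(y) = -4 + 4*y*(-3 + y) (c(y) = -4 + 2*((y - 3)*(y + y)) = -4 + 2*((-3 + y)*(2*y)) = -4 + 2*(2*y*(-3 + y)) = -4 + 4*y*(-3 + y))
h(G, E) = 36 + E (h(G, E) = E + (-4 - 12*(-2) + 4*(-2)**2) = E + (-4 + 24 + 4*4) = E + (-4 + 24 + 16) = E + 36 = 36 + E)
x = 6480 (x = 5*(36 + 0)**2 = 5*36**2 = 5*1296 = 6480)
x**4 = 6480**4 = 1763193692160000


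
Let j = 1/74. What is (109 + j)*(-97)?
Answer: -782499/74 ≈ -10574.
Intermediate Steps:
j = 1/74 ≈ 0.013514
(109 + j)*(-97) = (109 + 1/74)*(-97) = (8067/74)*(-97) = -782499/74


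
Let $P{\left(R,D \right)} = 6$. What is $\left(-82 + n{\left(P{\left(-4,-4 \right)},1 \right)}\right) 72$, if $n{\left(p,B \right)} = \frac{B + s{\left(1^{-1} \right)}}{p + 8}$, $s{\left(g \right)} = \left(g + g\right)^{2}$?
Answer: $- \frac{41148}{7} \approx -5878.3$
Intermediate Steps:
$s{\left(g \right)} = 4 g^{2}$ ($s{\left(g \right)} = \left(2 g\right)^{2} = 4 g^{2}$)
$n{\left(p,B \right)} = \frac{4 + B}{8 + p}$ ($n{\left(p,B \right)} = \frac{B + 4 \left(1^{-1}\right)^{2}}{p + 8} = \frac{B + 4 \cdot 1^{2}}{8 + p} = \frac{B + 4 \cdot 1}{8 + p} = \frac{B + 4}{8 + p} = \frac{4 + B}{8 + p}$)
$\left(-82 + n{\left(P{\left(-4,-4 \right)},1 \right)}\right) 72 = \left(-82 + \frac{4 + 1}{8 + 6}\right) 72 = \left(-82 + \frac{1}{14} \cdot 5\right) 72 = \left(-82 + \frac{5}{14}\right) 72 = \left(- \frac{1143}{14}\right) 72 = - \frac{41148}{7}$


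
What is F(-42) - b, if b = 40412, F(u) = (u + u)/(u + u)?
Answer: -40411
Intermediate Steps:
F(u) = 1 (F(u) = (2*u)/((2*u)) = (2*u)*(1/(2*u)) = 1)
F(-42) - b = 1 - 1*40412 = 1 - 40412 = -40411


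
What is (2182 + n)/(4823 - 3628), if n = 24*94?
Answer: 4438/1195 ≈ 3.7138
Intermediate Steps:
n = 2256
(2182 + n)/(4823 - 3628) = (2182 + 2256)/(4823 - 3628) = 4438/1195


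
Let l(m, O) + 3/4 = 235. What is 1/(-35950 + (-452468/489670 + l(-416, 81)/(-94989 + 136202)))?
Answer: -40361539420/1451034407865973 ≈ -2.7816e-5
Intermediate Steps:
l(m, O) = 937/4 (l(m, O) = -¾ + 235 = 937/4)
1/(-35950 + (-452468/489670 + l(-416, 81)/(-94989 + 136202))) = 1/(-35950 + (-452468/489670 + 937/(4*(-94989 + 136202)))) = 1/(-35950 + (-452468*1/489670 + (937/4)/41213)) = 1/(-35950 + (-226234/244835 + (937/4)*(1/41213))) = 1/(-35950 + (-226234/244835 + 937/164852)) = 1/(-35950 - 37065716973/40361539420) = 1/(-1451034407865973/40361539420) = -40361539420/1451034407865973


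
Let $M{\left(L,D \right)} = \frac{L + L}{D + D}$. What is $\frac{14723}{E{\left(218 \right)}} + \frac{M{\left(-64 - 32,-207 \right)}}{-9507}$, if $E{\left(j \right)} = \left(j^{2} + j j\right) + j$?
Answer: $\frac{419782139}{2717081586} \approx 0.1545$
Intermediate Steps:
$M{\left(L,D \right)} = \frac{L}{D}$ ($M{\left(L,D \right)} = \frac{2 L}{2 D} = 2 L \frac{1}{2 D} = \frac{L}{D}$)
$E{\left(j \right)} = j + 2 j^{2}$ ($E{\left(j \right)} = \left(j^{2} + j^{2}\right) + j = 2 j^{2} + j = j + 2 j^{2}$)
$\frac{14723}{E{\left(218 \right)}} + \frac{M{\left(-64 - 32,-207 \right)}}{-9507} = \frac{14723}{218 \left(1 + 2 \cdot 218\right)} + \frac{\left(-64 - 32\right) \frac{1}{-207}}{-9507} = \frac{14723}{218 \left(1 + 436\right)} + \left(-64 - 32\right) \left(- \frac{1}{207}\right) \left(- \frac{1}{9507}\right) = \frac{14723}{218 \cdot 437} + \left(-96\right) \left(- \frac{1}{207}\right) \left(- \frac{1}{9507}\right) = \frac{14723}{95266} + \frac{32}{69} \left(- \frac{1}{9507}\right) = 14723 \cdot \frac{1}{95266} - \frac{32}{655983} = \frac{14723}{95266} - \frac{32}{655983} = \frac{419782139}{2717081586}$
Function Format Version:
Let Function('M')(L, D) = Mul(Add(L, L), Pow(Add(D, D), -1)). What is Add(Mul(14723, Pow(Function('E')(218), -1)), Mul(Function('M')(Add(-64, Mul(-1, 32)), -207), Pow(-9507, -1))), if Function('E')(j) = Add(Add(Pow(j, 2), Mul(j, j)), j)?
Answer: Rational(419782139, 2717081586) ≈ 0.15450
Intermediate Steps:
Function('M')(L, D) = Mul(L, Pow(D, -1)) (Function('M')(L, D) = Mul(Mul(2, L), Pow(Mul(2, D), -1)) = Mul(Mul(2, L), Mul(Rational(1, 2), Pow(D, -1))) = Mul(L, Pow(D, -1)))
Function('E')(j) = Add(j, Mul(2, Pow(j, 2))) (Function('E')(j) = Add(Add(Pow(j, 2), Pow(j, 2)), j) = Add(Mul(2, Pow(j, 2)), j) = Add(j, Mul(2, Pow(j, 2))))
Add(Mul(14723, Pow(Function('E')(218), -1)), Mul(Function('M')(Add(-64, Mul(-1, 32)), -207), Pow(-9507, -1))) = Add(Mul(14723, Pow(Mul(218, Add(1, Mul(2, 218))), -1)), Mul(Mul(Add(-64, Mul(-1, 32)), Pow(-207, -1)), Pow(-9507, -1))) = Add(Mul(14723, Pow(Mul(218, Add(1, 436)), -1)), Mul(Mul(Add(-64, -32), Rational(-1, 207)), Rational(-1, 9507))) = Add(Mul(14723, Pow(Mul(218, 437), -1)), Mul(Mul(-96, Rational(-1, 207)), Rational(-1, 9507))) = Add(Mul(14723, Pow(95266, -1)), Mul(Rational(32, 69), Rational(-1, 9507))) = Add(Mul(14723, Rational(1, 95266)), Rational(-32, 655983)) = Add(Rational(14723, 95266), Rational(-32, 655983)) = Rational(419782139, 2717081586)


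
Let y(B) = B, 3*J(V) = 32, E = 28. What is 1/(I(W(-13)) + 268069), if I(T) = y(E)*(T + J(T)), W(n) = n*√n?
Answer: 185793/49862026357 + 252*I*√13/49862026357 ≈ 3.7261e-6 + 1.8222e-8*I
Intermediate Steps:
W(n) = n^(3/2)
J(V) = 32/3 (J(V) = (⅓)*32 = 32/3)
I(T) = 896/3 + 28*T (I(T) = 28*(T + 32/3) = 28*(32/3 + T) = 896/3 + 28*T)
1/(I(W(-13)) + 268069) = 1/((896/3 + 28*(-13)^(3/2)) + 268069) = 1/((896/3 + 28*(-13*I*√13)) + 268069) = 1/((896/3 - 364*I*√13) + 268069) = 1/(805103/3 - 364*I*√13)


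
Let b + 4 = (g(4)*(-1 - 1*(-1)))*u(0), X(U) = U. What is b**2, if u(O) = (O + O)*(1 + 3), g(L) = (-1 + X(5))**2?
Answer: 16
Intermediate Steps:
g(L) = 16 (g(L) = (-1 + 5)**2 = 4**2 = 16)
u(O) = 8*O (u(O) = (2*O)*4 = 8*O)
b = -4 (b = -4 + (16*(-1 - 1*(-1)))*(8*0) = -4 + (16*(-1 + 1))*0 = -4 + (16*0)*0 = -4 + 0*0 = -4 + 0 = -4)
b**2 = (-4)**2 = 16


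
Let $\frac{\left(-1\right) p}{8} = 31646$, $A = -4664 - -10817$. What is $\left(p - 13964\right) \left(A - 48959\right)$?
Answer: $11434852392$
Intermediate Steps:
$A = 6153$ ($A = -4664 + 10817 = 6153$)
$p = -253168$ ($p = \left(-8\right) 31646 = -253168$)
$\left(p - 13964\right) \left(A - 48959\right) = \left(-253168 - 13964\right) \left(6153 - 48959\right) = \left(-267132\right) \left(-42806\right) = 11434852392$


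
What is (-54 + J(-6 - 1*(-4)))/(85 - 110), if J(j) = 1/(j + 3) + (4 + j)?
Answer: 51/25 ≈ 2.0400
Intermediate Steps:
J(j) = 4 + j + 1/(3 + j) (J(j) = 1/(3 + j) + (4 + j) = 4 + j + 1/(3 + j))
(-54 + J(-6 - 1*(-4)))/(85 - 110) = (-54 + (13 + (-6 - 1*(-4))² + 7*(-6 - 1*(-4)))/(3 + (-6 - 1*(-4))))/(85 - 110) = (-54 + (13 + (-6 + 4)² + 7*(-6 + 4))/(3 + (-6 + 4)))/(-25) = (-54 + (13 + (-2)² + 7*(-2))/(3 - 2))*(-1/25) = (-54 + (13 + 4 - 14)/1)*(-1/25) = (-54 + 1*3)*(-1/25) = (-54 + 3)*(-1/25) = -51*(-1/25) = 51/25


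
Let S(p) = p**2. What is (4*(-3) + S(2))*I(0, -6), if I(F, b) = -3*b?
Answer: -144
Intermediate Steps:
(4*(-3) + S(2))*I(0, -6) = (4*(-3) + 2**2)*(-3*(-6)) = (-12 + 4)*18 = -8*18 = -144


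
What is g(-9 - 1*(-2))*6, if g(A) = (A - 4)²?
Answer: 726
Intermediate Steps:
g(A) = (-4 + A)²
g(-9 - 1*(-2))*6 = (-4 + (-9 - 1*(-2)))²*6 = (-4 + (-9 + 2))²*6 = (-4 - 7)²*6 = (-11)²*6 = 121*6 = 726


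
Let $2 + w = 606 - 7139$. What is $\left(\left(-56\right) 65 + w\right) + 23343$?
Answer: $13168$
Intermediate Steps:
$w = -6535$ ($w = -2 + \left(606 - 7139\right) = -2 - 6533 = -6535$)
$\left(\left(-56\right) 65 + w\right) + 23343 = \left(\left(-56\right) 65 - 6535\right) + 23343 = \left(-3640 - 6535\right) + 23343 = -10175 + 23343 = 13168$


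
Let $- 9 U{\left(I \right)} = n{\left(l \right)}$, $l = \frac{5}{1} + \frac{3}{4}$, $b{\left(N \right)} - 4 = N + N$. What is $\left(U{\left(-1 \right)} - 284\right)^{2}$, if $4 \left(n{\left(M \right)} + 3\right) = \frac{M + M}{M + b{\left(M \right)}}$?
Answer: $\frac{188384645089}{2340900} \approx 80475.0$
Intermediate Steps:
$b{\left(N \right)} = 4 + 2 N$ ($b{\left(N \right)} = 4 + \left(N + N\right) = 4 + 2 N$)
$l = \frac{23}{4}$ ($l = 5 \cdot 1 + 3 \cdot \frac{1}{4} = 5 + \frac{3}{4} = \frac{23}{4} \approx 5.75$)
$n{\left(M \right)} = -3 + \frac{M}{2 \left(4 + 3 M\right)}$ ($n{\left(M \right)} = -3 + \frac{\left(M + M\right) \frac{1}{M + \left(4 + 2 M\right)}}{4} = -3 + \frac{2 M \frac{1}{4 + 3 M}}{4} = -3 + \frac{M}{2 \left(4 + 3 M\right)}$)
$U{\left(I \right)} = \frac{487}{1530}$ ($U{\left(I \right)} = - \frac{\frac{1}{2} \frac{1}{4 + 3 \cdot \frac{23}{4}} \left(-24 - \frac{391}{4}\right)}{9} = - \frac{\frac{1}{2} \frac{1}{4 + \frac{69}{4}} \left(-24 - \frac{391}{4}\right)}{9} = - \frac{\frac{1}{2} \frac{1}{\frac{85}{4}} \left(- \frac{487}{4}\right)}{9} = - \frac{\frac{1}{2} \cdot \frac{4}{85} \left(- \frac{487}{4}\right)}{9} = \left(- \frac{1}{9}\right) \left(- \frac{487}{170}\right) = \frac{487}{1530}$)
$\left(U{\left(-1 \right)} - 284\right)^{2} = \left(\frac{487}{1530} - 284\right)^{2} = \left(- \frac{434033}{1530}\right)^{2} = \frac{188384645089}{2340900}$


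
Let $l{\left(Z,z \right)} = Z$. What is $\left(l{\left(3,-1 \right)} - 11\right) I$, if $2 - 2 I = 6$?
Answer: $16$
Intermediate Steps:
$I = -2$ ($I = 1 - 3 = -2$)
$\left(l{\left(3,-1 \right)} - 11\right) I = \left(3 - 11\right) \left(-2\right) = \left(-8\right) \left(-2\right) = 16$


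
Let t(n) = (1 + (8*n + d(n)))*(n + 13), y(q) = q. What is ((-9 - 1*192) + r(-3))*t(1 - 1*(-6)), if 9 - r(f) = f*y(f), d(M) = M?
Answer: -257280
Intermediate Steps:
t(n) = (1 + 9*n)*(13 + n) (t(n) = (1 + (8*n + n))*(n + 13) = (1 + 9*n)*(13 + n))
r(f) = 9 - f² (r(f) = 9 - f*f = 9 - f²)
((-9 - 1*192) + r(-3))*t(1 - 1*(-6)) = ((-9 - 1*192) + (9 - 1*(-3)²))*(13 + 9*(1 - 1*(-6))² + 118*(1 - 1*(-6))) = ((-9 - 192) + (9 - 1*9))*(13 + 9*(1 + 6)² + 118*(1 + 6)) = (-201 + (9 - 9))*(13 + 9*7² + 118*7) = (-201 + 0)*(13 + 9*49 + 826) = -201*(13 + 441 + 826) = -201*1280 = -257280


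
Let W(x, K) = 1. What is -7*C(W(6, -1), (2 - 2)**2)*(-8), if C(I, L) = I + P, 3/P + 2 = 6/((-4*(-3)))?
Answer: -56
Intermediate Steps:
P = -2 (P = 3/(-2 + 6/((-4*(-3)))) = 3/(-2 + 6/12) = 3/(-2 + 6*(1/12)) = 3/(-2 + 1/2) = 3/(-3/2) = 3*(-2/3) = -2)
C(I, L) = -2 + I (C(I, L) = I - 2 = -2 + I)
-7*C(W(6, -1), (2 - 2)**2)*(-8) = -7*(-2 + 1)*(-8) = -7*(-1)*(-8) = 7*(-8) = -56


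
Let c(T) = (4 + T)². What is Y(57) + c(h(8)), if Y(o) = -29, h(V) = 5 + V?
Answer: 260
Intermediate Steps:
Y(57) + c(h(8)) = -29 + (4 + (5 + 8))² = -29 + (4 + 13)² = -29 + 17² = -29 + 289 = 260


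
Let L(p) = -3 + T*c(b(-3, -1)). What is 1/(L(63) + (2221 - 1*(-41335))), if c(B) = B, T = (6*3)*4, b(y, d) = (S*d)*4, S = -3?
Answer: 1/44417 ≈ 2.2514e-5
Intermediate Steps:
b(y, d) = -12*d (b(y, d) = -3*d*4 = -12*d)
T = 72 (T = 18*4 = 72)
L(p) = 861 (L(p) = -3 + 72*(-12*(-1)) = -3 + 72*12 = -3 + 864 = 861)
1/(L(63) + (2221 - 1*(-41335))) = 1/(861 + (2221 - 1*(-41335))) = 1/(861 + (2221 + 41335)) = 1/(861 + 43556) = 1/44417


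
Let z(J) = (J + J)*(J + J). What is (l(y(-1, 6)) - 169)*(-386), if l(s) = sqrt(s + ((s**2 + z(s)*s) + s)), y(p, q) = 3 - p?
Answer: 65234 - 772*sqrt(70) ≈ 58775.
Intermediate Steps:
z(J) = 4*J**2 (z(J) = (2*J)*(2*J) = 4*J**2)
l(s) = sqrt(s**2 + 2*s + 4*s**3) (l(s) = sqrt(s + ((s**2 + (4*s**2)*s) + s)) = sqrt(s + ((s**2 + 4*s**3) + s)) = sqrt(s + (s + s**2 + 4*s**3)) = sqrt(s**2 + 2*s + 4*s**3))
(l(y(-1, 6)) - 169)*(-386) = (sqrt((3 - 1*(-1))*(2 + (3 - 1*(-1)) + 4*(3 - 1*(-1))**2)) - 169)*(-386) = (sqrt((3 + 1)*(2 + (3 + 1) + 4*(3 + 1)**2)) - 169)*(-386) = (sqrt(4*(2 + 4 + 4*4**2)) - 169)*(-386) = (sqrt(4*(2 + 4 + 4*16)) - 169)*(-386) = (sqrt(4*(2 + 4 + 64)) - 169)*(-386) = (sqrt(4*70) - 169)*(-386) = (sqrt(280) - 169)*(-386) = (2*sqrt(70) - 169)*(-386) = (-169 + 2*sqrt(70))*(-386) = 65234 - 772*sqrt(70)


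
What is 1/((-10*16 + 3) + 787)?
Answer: 1/630 ≈ 0.0015873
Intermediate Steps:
1/((-10*16 + 3) + 787) = 1/((-160 + 3) + 787) = 1/(-157 + 787) = 1/630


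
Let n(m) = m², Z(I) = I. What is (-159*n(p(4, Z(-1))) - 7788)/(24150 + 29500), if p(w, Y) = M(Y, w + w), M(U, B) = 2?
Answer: -4212/26825 ≈ -0.15702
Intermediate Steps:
p(w, Y) = 2
(-159*n(p(4, Z(-1))) - 7788)/(24150 + 29500) = (-159*2² - 7788)/(24150 + 29500) = (-159*4 - 7788)/53650 = (-636 - 7788)*(1/53650) = -8424*1/53650 = -4212/26825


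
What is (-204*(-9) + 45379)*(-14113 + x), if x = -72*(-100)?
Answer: -326397295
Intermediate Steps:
x = 7200
(-204*(-9) + 45379)*(-14113 + x) = (-204*(-9) + 45379)*(-14113 + 7200) = (1836 + 45379)*(-6913) = 47215*(-6913) = -326397295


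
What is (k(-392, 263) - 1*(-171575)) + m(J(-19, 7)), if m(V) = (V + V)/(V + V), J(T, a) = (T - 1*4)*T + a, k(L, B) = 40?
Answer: 171616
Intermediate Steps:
J(T, a) = a + T*(-4 + T) (J(T, a) = (T - 4)*T + a = (-4 + T)*T + a = T*(-4 + T) + a = a + T*(-4 + T))
m(V) = 1 (m(V) = (2*V)/((2*V)) = (2*V)*(1/(2*V)) = 1)
(k(-392, 263) - 1*(-171575)) + m(J(-19, 7)) = (40 - 1*(-171575)) + 1 = (40 + 171575) + 1 = 171615 + 1 = 171616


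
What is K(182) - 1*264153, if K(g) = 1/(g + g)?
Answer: -96151691/364 ≈ -2.6415e+5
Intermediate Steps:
K(g) = 1/(2*g)
K(182) - 1*264153 = (½)/182 - 1*264153 = (½)*(1/182) - 264153 = 1/364 - 264153 = -96151691/364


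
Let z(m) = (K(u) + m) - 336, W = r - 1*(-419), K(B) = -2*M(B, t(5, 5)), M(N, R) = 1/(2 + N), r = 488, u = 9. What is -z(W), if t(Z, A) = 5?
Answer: -6279/11 ≈ -570.82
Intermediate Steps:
K(B) = -2/(2 + B)
W = 907 (W = 488 - 1*(-419) = 488 + 419 = 907)
z(m) = -3698/11 + m (z(m) = (-2/(2 + 9) + m) - 336 = (-2/11 + m) - 336 = -3698/11 + m)
-z(W) = -(-3698/11 + 907) = -1*6279/11 = -6279/11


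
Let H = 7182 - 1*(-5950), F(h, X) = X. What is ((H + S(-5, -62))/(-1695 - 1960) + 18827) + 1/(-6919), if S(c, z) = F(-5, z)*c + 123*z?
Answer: 28004395468/1487585 ≈ 18825.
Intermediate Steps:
H = 13132 (H = 7182 + 5950 = 13132)
S(c, z) = 123*z + c*z (S(c, z) = z*c + 123*z = c*z + 123*z = 123*z + c*z)
((H + S(-5, -62))/(-1695 - 1960) + 18827) + 1/(-6919) = ((13132 - 62*(123 - 5))/(-1695 - 1960) + 18827) + 1/(-6919) = ((13132 - 62*118)/(-3655) + 18827) - 1/6919 = ((13132 - 7316)*(-1/3655) + 18827) - 1/6919 = (5816*(-1/3655) + 18827) - 1/6919 = (-5816/3655 + 18827) - 1/6919 = 68806869/3655 - 1/6919 = 28004395468/1487585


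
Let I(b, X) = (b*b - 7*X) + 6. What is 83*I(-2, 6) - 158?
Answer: -2814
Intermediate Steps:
I(b, X) = 6 + b**2 - 7*X (I(b, X) = (b**2 - 7*X) + 6 = 6 + b**2 - 7*X)
83*I(-2, 6) - 158 = 83*(6 + (-2)**2 - 7*6) - 158 = 83*(6 + 4 - 42) - 158 = 83*(-32) - 158 = -2656 - 158 = -2814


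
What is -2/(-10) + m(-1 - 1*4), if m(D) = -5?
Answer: -24/5 ≈ -4.8000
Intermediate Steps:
-2/(-10) + m(-1 - 1*4) = -2/(-10) - 5 = -2*(-1)/10 - 5 = -2*(-1/10) - 5 = 1/5 - 5 = -24/5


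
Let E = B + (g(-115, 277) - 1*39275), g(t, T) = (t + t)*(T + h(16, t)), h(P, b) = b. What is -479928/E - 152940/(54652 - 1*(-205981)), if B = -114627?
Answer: 47924379072/24911562773 ≈ 1.9238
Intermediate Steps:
g(t, T) = 2*t*(T + t) (g(t, T) = (t + t)*(T + t) = (2*t)*(T + t) = 2*t*(T + t))
E = -191162 (E = -114627 + (2*(-115)*(277 - 115) - 1*39275) = -114627 + (2*(-115)*162 - 39275) = -114627 + (-37260 - 39275) = -114627 - 76535 = -191162)
-479928/E - 152940/(54652 - 1*(-205981)) = -479928/(-191162) - 152940/(54652 - 1*(-205981)) = -479928*(-1/191162) - 152940/(54652 + 205981) = 239964/95581 - 152940/260633 = 47924379072/24911562773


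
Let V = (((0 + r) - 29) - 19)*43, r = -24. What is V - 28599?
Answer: -31695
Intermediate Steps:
V = -3096 (V = (((0 - 24) - 29) - 19)*43 = ((-24 - 29) - 19)*43 = (-53 - 19)*43 = -72*43 = -3096)
V - 28599 = -3096 - 28599 = -31695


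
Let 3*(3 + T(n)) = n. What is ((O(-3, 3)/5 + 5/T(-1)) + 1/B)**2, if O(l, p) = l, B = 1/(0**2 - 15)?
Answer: 29241/100 ≈ 292.41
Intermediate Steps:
B = -1/15 (B = 1/(0 - 15) = 1/(-15) = -1/15 ≈ -0.066667)
T(n) = -3 + n/3
((O(-3, 3)/5 + 5/T(-1)) + 1/B)**2 = ((-3/5 + 5/(-3 + (1/3)*(-1))) + 1/(-1/15))**2 = ((-3*1/5 + 5/(-3 - 1/3)) - 15)**2 = ((-3/5 + 5/(-10/3)) - 15)**2 = ((-3/5 + 5*(-3/10)) - 15)**2 = ((-3/5 - 3/2) - 15)**2 = (-21/10 - 15)**2 = (-171/10)**2 = 29241/100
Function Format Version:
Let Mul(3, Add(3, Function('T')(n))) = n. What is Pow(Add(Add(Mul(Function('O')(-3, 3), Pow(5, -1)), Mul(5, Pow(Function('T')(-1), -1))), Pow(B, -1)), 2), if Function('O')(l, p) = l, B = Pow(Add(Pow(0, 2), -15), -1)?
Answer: Rational(29241, 100) ≈ 292.41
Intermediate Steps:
B = Rational(-1, 15) (B = Pow(Add(0, -15), -1) = Pow(-15, -1) = Rational(-1, 15) ≈ -0.066667)
Function('T')(n) = Add(-3, Mul(Rational(1, 3), n))
Pow(Add(Add(Mul(Function('O')(-3, 3), Pow(5, -1)), Mul(5, Pow(Function('T')(-1), -1))), Pow(B, -1)), 2) = Pow(Add(Add(Mul(-3, Pow(5, -1)), Mul(5, Pow(Add(-3, Mul(Rational(1, 3), -1)), -1))), Pow(Rational(-1, 15), -1)), 2) = Pow(Add(Add(Mul(-3, Rational(1, 5)), Mul(5, Pow(Add(-3, Rational(-1, 3)), -1))), -15), 2) = Pow(Add(Add(Rational(-3, 5), Mul(5, Pow(Rational(-10, 3), -1))), -15), 2) = Pow(Add(Add(Rational(-3, 5), Mul(5, Rational(-3, 10))), -15), 2) = Pow(Add(Add(Rational(-3, 5), Rational(-3, 2)), -15), 2) = Pow(Add(Rational(-21, 10), -15), 2) = Pow(Rational(-171, 10), 2) = Rational(29241, 100)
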